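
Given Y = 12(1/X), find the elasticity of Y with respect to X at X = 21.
Elasticity = -1

Elasticity = (dY/dX) · (X/Y)

dY/dX = -12/X²
At X = 21: dY/dX = -4/147, Y = 4/7

Elasticity = (-4/147) · (21 / (4/7)) = -1

Interpretation: for a small percentage change in X, the percentage change in Y is approximately -1.00 times as large.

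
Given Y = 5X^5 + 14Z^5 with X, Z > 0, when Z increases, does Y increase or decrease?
Y increases

Taking the partial derivative:
∂Y/∂Z = 70Z^4

∂Y/∂Z = 70Z^4 > 0 (assuming positive values)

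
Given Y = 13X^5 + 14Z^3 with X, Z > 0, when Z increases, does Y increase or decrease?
Y increases

Taking the partial derivative:
∂Y/∂Z = 42Z^2

∂Y/∂Z = 42Z^2 > 0 (assuming positive values)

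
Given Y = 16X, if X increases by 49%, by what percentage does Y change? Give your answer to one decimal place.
49.0%

For Y = 16X:
If X → X(1 + 0.49)
Then Y → Y · (1 + 0.49)^1
     = Y · 1.4900

Percentage change = ((1 + 0.49)^1 − 1) × 100% = 49.0%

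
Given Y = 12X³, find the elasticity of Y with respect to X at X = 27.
Elasticity = 3

Elasticity = (dY/dX) · (X/Y)

dY/dX = 36·X²
At X = 27: dY/dX = 26244, Y = 236196

Elasticity = 26244 · (27 / 236196) = 3

Interpretation: for a small percentage change in X, the percentage change in Y is approximately 3.00 times as large.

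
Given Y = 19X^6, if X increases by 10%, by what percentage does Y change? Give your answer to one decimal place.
77.2%

For Y = 19X^6:
If X → X(1 + 0.1)
Then Y → Y · (1 + 0.1)^6
     ≈ Y · 1.7716

Percentage change = ((1 + 0.1)^6 − 1) × 100% ≈ 77.2%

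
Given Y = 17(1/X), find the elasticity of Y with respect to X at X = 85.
Elasticity = -1

Elasticity = (dY/dX) · (X/Y)

dY/dX = -17/X²
At X = 85: dY/dX = -1/425, Y = 1/5

Elasticity = (-1/425) · (85 / (1/5)) = -1

Interpretation: for a small percentage change in X, the percentage change in Y is approximately -1.00 times as large.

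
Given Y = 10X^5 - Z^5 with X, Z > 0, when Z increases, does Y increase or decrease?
Y decreases

Taking the partial derivative:
∂Y/∂Z = -5Z^4

∂Y/∂Z = -5Z^4 < 0 (assuming positive values)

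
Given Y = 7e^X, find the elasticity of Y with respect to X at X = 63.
Elasticity = 63

Elasticity = (dY/dX) · (X/Y)

dY/dX = 7·e^X
At X = 63: dY/dX = 7·e^63, Y = 7·e^63

Elasticity = (7·e^63) · (63 / (7·e^63)) = 63

Interpretation: for a small percentage change in X, the percentage change in Y is approximately 63.00 times as large.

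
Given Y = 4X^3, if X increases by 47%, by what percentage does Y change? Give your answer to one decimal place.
217.7%

For Y = 4X^3:
If X → X(1 + 0.47)
Then Y → Y · (1 + 0.47)^3
     ≈ Y · 3.1765

Percentage change = ((1 + 0.47)^3 − 1) × 100% ≈ 217.7%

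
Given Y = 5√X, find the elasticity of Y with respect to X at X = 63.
Elasticity = 1/2

Elasticity = (dY/dX) · (X/Y)

dY/dX = 5/(2·√X)
At X = 63: dY/dX = 5·√7/42, Y = 15·√7

Elasticity = (5·√7/42) · (63 / (15·√7)) = 1/2

Interpretation: for a small percentage change in X, the percentage change in Y is approximately 0.50 times as large.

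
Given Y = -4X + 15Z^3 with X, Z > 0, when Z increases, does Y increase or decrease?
Y increases

Taking the partial derivative:
∂Y/∂Z = 45Z^2

∂Y/∂Z = 45Z^2 > 0 (assuming positive values)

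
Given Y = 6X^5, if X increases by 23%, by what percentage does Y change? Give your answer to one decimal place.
181.5%

For Y = 6X^5:
If X → X(1 + 0.23)
Then Y → Y · (1 + 0.23)^5
     ≈ Y · 2.8153

Percentage change = ((1 + 0.23)^5 − 1) × 100% ≈ 181.5%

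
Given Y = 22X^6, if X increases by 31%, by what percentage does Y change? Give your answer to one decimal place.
405.4%

For Y = 22X^6:
If X → X(1 + 0.31)
Then Y → Y · (1 + 0.31)^6
     ≈ Y · 5.0539

Percentage change = ((1 + 0.31)^6 − 1) × 100% ≈ 405.4%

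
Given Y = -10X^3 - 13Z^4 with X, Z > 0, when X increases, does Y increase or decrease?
Y decreases

Taking the partial derivative:
∂Y/∂X = -30X^2

∂Y/∂X = -30X^2 < 0 (assuming positive values)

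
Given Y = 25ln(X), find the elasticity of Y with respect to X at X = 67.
Elasticity = 1/ln(67) ≈ 0.2378

Elasticity = (dY/dX) · (X/Y)

dY/dX = 25/X
At X = 67: dY/dX = 25/67, Y = 25·ln(67)

Elasticity = (25/67) · (67 / (25·ln(67))) = 1/ln(67) ≈ 0.2378

Interpretation: for a small percentage change in X, the percentage change in Y is approximately 0.24 times as large.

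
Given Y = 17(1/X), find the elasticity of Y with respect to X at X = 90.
Elasticity = -1

Elasticity = (dY/dX) · (X/Y)

dY/dX = -17/X²
At X = 90: dY/dX = -17/8100, Y = 17/90

Elasticity = (-17/8100) · (90 / (17/90)) = -1

Interpretation: for a small percentage change in X, the percentage change in Y is approximately -1.00 times as large.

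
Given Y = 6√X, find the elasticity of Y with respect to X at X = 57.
Elasticity = 1/2

Elasticity = (dY/dX) · (X/Y)

dY/dX = 3/√X
At X = 57: dY/dX = √57/19, Y = 6·√57

Elasticity = (√57/19) · (57 / (6·√57)) = 1/2

Interpretation: for a small percentage change in X, the percentage change in Y is approximately 0.50 times as large.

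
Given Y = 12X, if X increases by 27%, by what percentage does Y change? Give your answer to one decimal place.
27.0%

For Y = 12X:
If X → X(1 + 0.27)
Then Y → Y · (1 + 0.27)^1
     = Y · 1.2700

Percentage change = ((1 + 0.27)^1 − 1) × 100% = 27.0%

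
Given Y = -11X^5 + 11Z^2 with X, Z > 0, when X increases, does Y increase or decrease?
Y decreases

Taking the partial derivative:
∂Y/∂X = -55X^4

∂Y/∂X = -55X^4 < 0 (assuming positive values)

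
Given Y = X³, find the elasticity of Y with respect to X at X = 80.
Elasticity = 3

Elasticity = (dY/dX) · (X/Y)

dY/dX = 3·X²
At X = 80: dY/dX = 19200, Y = 512000

Elasticity = 19200 · (80 / 512000) = 3

Interpretation: for a small percentage change in X, the percentage change in Y is approximately 3.00 times as large.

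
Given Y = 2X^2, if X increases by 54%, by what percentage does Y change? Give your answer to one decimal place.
137.2%

For Y = 2X^2:
If X → X(1 + 0.54)
Then Y → Y · (1 + 0.54)^2
     = Y · 2.3716

Percentage change = ((1 + 0.54)^2 − 1) × 100% ≈ 137.2%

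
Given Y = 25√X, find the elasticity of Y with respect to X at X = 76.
Elasticity = 1/2

Elasticity = (dY/dX) · (X/Y)

dY/dX = 25/(2·√X)
At X = 76: dY/dX = 25·√19/76, Y = 50·√19

Elasticity = (25·√19/76) · (76 / (50·√19)) = 1/2

Interpretation: for a small percentage change in X, the percentage change in Y is approximately 0.50 times as large.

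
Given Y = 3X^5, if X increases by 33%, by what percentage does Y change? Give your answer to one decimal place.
316.2%

For Y = 3X^5:
If X → X(1 + 0.33)
Then Y → Y · (1 + 0.33)^5
     ≈ Y · 4.1616

Percentage change = ((1 + 0.33)^5 − 1) × 100% ≈ 316.2%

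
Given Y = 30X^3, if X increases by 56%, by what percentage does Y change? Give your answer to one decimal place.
279.6%

For Y = 30X^3:
If X → X(1 + 0.56)
Then Y → Y · (1 + 0.56)^3
     ≈ Y · 3.7964

Percentage change = ((1 + 0.56)^3 − 1) × 100% ≈ 279.6%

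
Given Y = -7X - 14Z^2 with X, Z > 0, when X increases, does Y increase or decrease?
Y decreases

Taking the partial derivative:
∂Y/∂X = -7

∂Y/∂X = -7 < 0 (assuming positive values)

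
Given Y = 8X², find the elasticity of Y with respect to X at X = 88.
Elasticity = 2

Elasticity = (dY/dX) · (X/Y)

dY/dX = 16·X
At X = 88: dY/dX = 1408, Y = 61952

Elasticity = 1408 · (88 / 61952) = 2

Interpretation: for a small percentage change in X, the percentage change in Y is approximately 2.00 times as large.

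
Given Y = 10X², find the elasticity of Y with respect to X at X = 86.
Elasticity = 2

Elasticity = (dY/dX) · (X/Y)

dY/dX = 20·X
At X = 86: dY/dX = 1720, Y = 73960

Elasticity = 1720 · (86 / 73960) = 2

Interpretation: for a small percentage change in X, the percentage change in Y is approximately 2.00 times as large.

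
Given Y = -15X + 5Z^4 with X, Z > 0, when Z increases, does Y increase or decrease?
Y increases

Taking the partial derivative:
∂Y/∂Z = 20Z^3

∂Y/∂Z = 20Z^3 > 0 (assuming positive values)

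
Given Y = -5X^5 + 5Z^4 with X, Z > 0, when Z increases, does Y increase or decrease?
Y increases

Taking the partial derivative:
∂Y/∂Z = 20Z^3

∂Y/∂Z = 20Z^3 > 0 (assuming positive values)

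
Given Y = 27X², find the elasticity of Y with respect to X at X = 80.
Elasticity = 2

Elasticity = (dY/dX) · (X/Y)

dY/dX = 54·X
At X = 80: dY/dX = 4320, Y = 172800

Elasticity = 4320 · (80 / 172800) = 2

Interpretation: for a small percentage change in X, the percentage change in Y is approximately 2.00 times as large.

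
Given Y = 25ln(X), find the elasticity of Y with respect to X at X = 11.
Elasticity = 1/ln(11) ≈ 0.4170

Elasticity = (dY/dX) · (X/Y)

dY/dX = 25/X
At X = 11: dY/dX = 25/11, Y = 25·ln(11)

Elasticity = (25/11) · (11 / (25·ln(11))) = 1/ln(11) ≈ 0.4170

Interpretation: for a small percentage change in X, the percentage change in Y is approximately 0.42 times as large.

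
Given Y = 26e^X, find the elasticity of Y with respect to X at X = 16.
Elasticity = 16

Elasticity = (dY/dX) · (X/Y)

dY/dX = 26·e^X
At X = 16: dY/dX = 26·e^16, Y = 26·e^16

Elasticity = (26·e^16) · (16 / (26·e^16)) = 16

Interpretation: for a small percentage change in X, the percentage change in Y is approximately 16.00 times as large.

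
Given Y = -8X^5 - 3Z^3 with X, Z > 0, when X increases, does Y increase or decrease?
Y decreases

Taking the partial derivative:
∂Y/∂X = -40X^4

∂Y/∂X = -40X^4 < 0 (assuming positive values)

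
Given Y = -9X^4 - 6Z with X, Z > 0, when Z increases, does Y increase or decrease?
Y decreases

Taking the partial derivative:
∂Y/∂Z = -6

∂Y/∂Z = -6 < 0 (assuming positive values)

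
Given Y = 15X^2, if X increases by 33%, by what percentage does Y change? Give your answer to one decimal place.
76.9%

For Y = 15X^2:
If X → X(1 + 0.33)
Then Y → Y · (1 + 0.33)^2
     = Y · 1.7689

Percentage change = ((1 + 0.33)^2 − 1) × 100% ≈ 76.9%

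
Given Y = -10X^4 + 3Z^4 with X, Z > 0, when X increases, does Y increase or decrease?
Y decreases

Taking the partial derivative:
∂Y/∂X = -40X^3

∂Y/∂X = -40X^3 < 0 (assuming positive values)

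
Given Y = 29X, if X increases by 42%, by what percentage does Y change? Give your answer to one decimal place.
42.0%

For Y = 29X:
If X → X(1 + 0.42)
Then Y → Y · (1 + 0.42)^1
     = Y · 1.4200

Percentage change = ((1 + 0.42)^1 − 1) × 100% = 42.0%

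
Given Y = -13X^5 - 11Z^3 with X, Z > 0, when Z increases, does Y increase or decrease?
Y decreases

Taking the partial derivative:
∂Y/∂Z = -33Z^2

∂Y/∂Z = -33Z^2 < 0 (assuming positive values)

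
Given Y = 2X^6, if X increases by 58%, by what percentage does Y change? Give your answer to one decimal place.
1455.8%

For Y = 2X^6:
If X → X(1 + 0.58)
Then Y → Y · (1 + 0.58)^6
     ≈ Y · 15.5576

Percentage change = ((1 + 0.58)^6 − 1) × 100% ≈ 1455.8%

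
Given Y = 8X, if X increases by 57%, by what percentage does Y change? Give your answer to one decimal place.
57.0%

For Y = 8X:
If X → X(1 + 0.57)
Then Y → Y · (1 + 0.57)^1
     = Y · 1.5700

Percentage change = ((1 + 0.57)^1 − 1) × 100% = 57.0%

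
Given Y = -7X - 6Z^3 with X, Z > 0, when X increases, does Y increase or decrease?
Y decreases

Taking the partial derivative:
∂Y/∂X = -7

∂Y/∂X = -7 < 0 (assuming positive values)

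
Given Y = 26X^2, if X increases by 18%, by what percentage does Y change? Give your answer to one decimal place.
39.2%

For Y = 26X^2:
If X → X(1 + 0.18)
Then Y → Y · (1 + 0.18)^2
     = Y · 1.3924

Percentage change = ((1 + 0.18)^2 − 1) × 100% ≈ 39.2%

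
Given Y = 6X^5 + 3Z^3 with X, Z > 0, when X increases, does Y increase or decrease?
Y increases

Taking the partial derivative:
∂Y/∂X = 30X^4

∂Y/∂X = 30X^4 > 0 (assuming positive values)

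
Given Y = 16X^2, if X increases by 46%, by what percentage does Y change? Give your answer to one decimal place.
113.2%

For Y = 16X^2:
If X → X(1 + 0.46)
Then Y → Y · (1 + 0.46)^2
     = Y · 2.1316

Percentage change = ((1 + 0.46)^2 − 1) × 100% ≈ 113.2%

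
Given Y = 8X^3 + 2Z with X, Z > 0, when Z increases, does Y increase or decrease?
Y increases

Taking the partial derivative:
∂Y/∂Z = 2

∂Y/∂Z = 2 > 0 (assuming positive values)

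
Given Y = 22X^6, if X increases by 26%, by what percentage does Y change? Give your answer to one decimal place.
300.2%

For Y = 22X^6:
If X → X(1 + 0.26)
Then Y → Y · (1 + 0.26)^6
     ≈ Y · 4.0015

Percentage change = ((1 + 0.26)^6 − 1) × 100% ≈ 300.2%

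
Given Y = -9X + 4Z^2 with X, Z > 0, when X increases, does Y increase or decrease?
Y decreases

Taking the partial derivative:
∂Y/∂X = -9

∂Y/∂X = -9 < 0 (assuming positive values)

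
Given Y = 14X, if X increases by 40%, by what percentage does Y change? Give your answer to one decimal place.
40.0%

For Y = 14X:
If X → X(1 + 0.4)
Then Y → Y · (1 + 0.4)^1
     = Y · 1.4000

Percentage change = ((1 + 0.4)^1 − 1) × 100% = 40.0%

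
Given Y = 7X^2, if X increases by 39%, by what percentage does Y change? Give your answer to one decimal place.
93.2%

For Y = 7X^2:
If X → X(1 + 0.39)
Then Y → Y · (1 + 0.39)^2
     = Y · 1.9321

Percentage change = ((1 + 0.39)^2 − 1) × 100% ≈ 93.2%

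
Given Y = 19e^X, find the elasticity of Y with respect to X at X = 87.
Elasticity = 87

Elasticity = (dY/dX) · (X/Y)

dY/dX = 19·e^X
At X = 87: dY/dX = 19·e^87, Y = 19·e^87

Elasticity = (19·e^87) · (87 / (19·e^87)) = 87

Interpretation: for a small percentage change in X, the percentage change in Y is approximately 87.00 times as large.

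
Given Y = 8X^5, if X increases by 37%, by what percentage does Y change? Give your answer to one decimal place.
382.6%

For Y = 8X^5:
If X → X(1 + 0.37)
Then Y → Y · (1 + 0.37)^5
     ≈ Y · 4.8262

Percentage change = ((1 + 0.37)^5 − 1) × 100% ≈ 382.6%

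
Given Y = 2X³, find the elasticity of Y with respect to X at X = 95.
Elasticity = 3

Elasticity = (dY/dX) · (X/Y)

dY/dX = 6·X²
At X = 95: dY/dX = 54150, Y = 1714750

Elasticity = 54150 · (95 / 1714750) = 3

Interpretation: for a small percentage change in X, the percentage change in Y is approximately 3.00 times as large.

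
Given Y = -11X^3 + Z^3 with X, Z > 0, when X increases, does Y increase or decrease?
Y decreases

Taking the partial derivative:
∂Y/∂X = -33X^2

∂Y/∂X = -33X^2 < 0 (assuming positive values)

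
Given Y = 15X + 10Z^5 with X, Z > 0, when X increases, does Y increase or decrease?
Y increases

Taking the partial derivative:
∂Y/∂X = 15

∂Y/∂X = 15 > 0 (assuming positive values)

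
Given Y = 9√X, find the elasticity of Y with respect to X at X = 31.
Elasticity = 1/2

Elasticity = (dY/dX) · (X/Y)

dY/dX = 9/(2·√X)
At X = 31: dY/dX = 9·√31/62, Y = 9·√31

Elasticity = (9·√31/62) · (31 / (9·√31)) = 1/2

Interpretation: for a small percentage change in X, the percentage change in Y is approximately 0.50 times as large.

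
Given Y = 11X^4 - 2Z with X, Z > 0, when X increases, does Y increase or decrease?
Y increases

Taking the partial derivative:
∂Y/∂X = 44X^3

∂Y/∂X = 44X^3 > 0 (assuming positive values)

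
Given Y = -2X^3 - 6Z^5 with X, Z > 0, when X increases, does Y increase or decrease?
Y decreases

Taking the partial derivative:
∂Y/∂X = -6X^2

∂Y/∂X = -6X^2 < 0 (assuming positive values)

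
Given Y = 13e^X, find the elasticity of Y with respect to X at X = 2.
Elasticity = 2

Elasticity = (dY/dX) · (X/Y)

dY/dX = 13·e^X
At X = 2: dY/dX = 13·e^2, Y = 13·e^2

Elasticity = (13·e^2) · (2 / (13·e^2)) = 2

Interpretation: for a small percentage change in X, the percentage change in Y is approximately 2.00 times as large.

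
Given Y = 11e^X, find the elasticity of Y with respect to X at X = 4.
Elasticity = 4

Elasticity = (dY/dX) · (X/Y)

dY/dX = 11·e^X
At X = 4: dY/dX = 11·e^4, Y = 11·e^4

Elasticity = (11·e^4) · (4 / (11·e^4)) = 4

Interpretation: for a small percentage change in X, the percentage change in Y is approximately 4.00 times as large.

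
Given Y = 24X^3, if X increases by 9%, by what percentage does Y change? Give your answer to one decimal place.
29.5%

For Y = 24X^3:
If X → X(1 + 0.09)
Then Y → Y · (1 + 0.09)^3
     ≈ Y · 1.2950

Percentage change = ((1 + 0.09)^3 − 1) × 100% ≈ 29.5%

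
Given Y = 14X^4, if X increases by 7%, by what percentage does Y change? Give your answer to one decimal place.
31.1%

For Y = 14X^4:
If X → X(1 + 0.07)
Then Y → Y · (1 + 0.07)^4
     ≈ Y · 1.3108

Percentage change = ((1 + 0.07)^4 − 1) × 100% ≈ 31.1%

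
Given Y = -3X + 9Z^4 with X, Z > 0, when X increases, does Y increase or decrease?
Y decreases

Taking the partial derivative:
∂Y/∂X = -3

∂Y/∂X = -3 < 0 (assuming positive values)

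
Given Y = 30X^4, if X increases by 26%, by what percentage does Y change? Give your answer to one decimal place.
152.0%

For Y = 30X^4:
If X → X(1 + 0.26)
Then Y → Y · (1 + 0.26)^4
     ≈ Y · 2.5205

Percentage change = ((1 + 0.26)^4 − 1) × 100% ≈ 152.0%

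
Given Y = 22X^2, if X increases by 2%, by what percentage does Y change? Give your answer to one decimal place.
4.0%

For Y = 22X^2:
If X → X(1 + 0.02)
Then Y → Y · (1 + 0.02)^2
     = Y · 1.0404

Percentage change = ((1 + 0.02)^2 − 1) × 100% ≈ 4.0%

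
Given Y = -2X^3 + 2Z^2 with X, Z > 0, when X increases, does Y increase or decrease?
Y decreases

Taking the partial derivative:
∂Y/∂X = -6X^2

∂Y/∂X = -6X^2 < 0 (assuming positive values)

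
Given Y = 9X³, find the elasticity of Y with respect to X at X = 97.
Elasticity = 3

Elasticity = (dY/dX) · (X/Y)

dY/dX = 27·X²
At X = 97: dY/dX = 254043, Y = 8214057

Elasticity = 254043 · (97 / 8214057) = 3

Interpretation: for a small percentage change in X, the percentage change in Y is approximately 3.00 times as large.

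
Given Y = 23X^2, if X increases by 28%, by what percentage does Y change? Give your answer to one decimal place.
63.8%

For Y = 23X^2:
If X → X(1 + 0.28)
Then Y → Y · (1 + 0.28)^2
     = Y · 1.6384

Percentage change = ((1 + 0.28)^2 − 1) × 100% ≈ 63.8%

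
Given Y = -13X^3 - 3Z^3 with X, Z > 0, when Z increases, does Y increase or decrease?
Y decreases

Taking the partial derivative:
∂Y/∂Z = -9Z^2

∂Y/∂Z = -9Z^2 < 0 (assuming positive values)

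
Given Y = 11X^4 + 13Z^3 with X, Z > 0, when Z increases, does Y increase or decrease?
Y increases

Taking the partial derivative:
∂Y/∂Z = 39Z^2

∂Y/∂Z = 39Z^2 > 0 (assuming positive values)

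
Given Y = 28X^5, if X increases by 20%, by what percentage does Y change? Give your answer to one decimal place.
148.8%

For Y = 28X^5:
If X → X(1 + 0.2)
Then Y → Y · (1 + 0.2)^5
     ≈ Y · 2.4883

Percentage change = ((1 + 0.2)^5 − 1) × 100% ≈ 148.8%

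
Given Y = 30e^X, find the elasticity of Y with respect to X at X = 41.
Elasticity = 41

Elasticity = (dY/dX) · (X/Y)

dY/dX = 30·e^X
At X = 41: dY/dX = 30·e^41, Y = 30·e^41

Elasticity = (30·e^41) · (41 / (30·e^41)) = 41

Interpretation: for a small percentage change in X, the percentage change in Y is approximately 41.00 times as large.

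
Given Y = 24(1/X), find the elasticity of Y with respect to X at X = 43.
Elasticity = -1

Elasticity = (dY/dX) · (X/Y)

dY/dX = -24/X²
At X = 43: dY/dX = -24/1849, Y = 24/43

Elasticity = (-24/1849) · (43 / (24/43)) = -1

Interpretation: for a small percentage change in X, the percentage change in Y is approximately -1.00 times as large.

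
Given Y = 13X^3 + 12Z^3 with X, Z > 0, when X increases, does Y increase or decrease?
Y increases

Taking the partial derivative:
∂Y/∂X = 39X^2

∂Y/∂X = 39X^2 > 0 (assuming positive values)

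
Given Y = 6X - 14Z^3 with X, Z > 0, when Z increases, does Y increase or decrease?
Y decreases

Taking the partial derivative:
∂Y/∂Z = -42Z^2

∂Y/∂Z = -42Z^2 < 0 (assuming positive values)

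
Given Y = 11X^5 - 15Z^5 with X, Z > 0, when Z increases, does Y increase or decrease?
Y decreases

Taking the partial derivative:
∂Y/∂Z = -75Z^4

∂Y/∂Z = -75Z^4 < 0 (assuming positive values)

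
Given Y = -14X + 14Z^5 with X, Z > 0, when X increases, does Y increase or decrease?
Y decreases

Taking the partial derivative:
∂Y/∂X = -14

∂Y/∂X = -14 < 0 (assuming positive values)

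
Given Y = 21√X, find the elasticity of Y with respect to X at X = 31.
Elasticity = 1/2

Elasticity = (dY/dX) · (X/Y)

dY/dX = 21/(2·√X)
At X = 31: dY/dX = 21·√31/62, Y = 21·√31

Elasticity = (21·√31/62) · (31 / (21·√31)) = 1/2

Interpretation: for a small percentage change in X, the percentage change in Y is approximately 0.50 times as large.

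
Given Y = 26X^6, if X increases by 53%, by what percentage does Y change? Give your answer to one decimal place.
1182.8%

For Y = 26X^6:
If X → X(1 + 0.53)
Then Y → Y · (1 + 0.53)^6
     ≈ Y · 12.8277

Percentage change = ((1 + 0.53)^6 − 1) × 100% ≈ 1182.8%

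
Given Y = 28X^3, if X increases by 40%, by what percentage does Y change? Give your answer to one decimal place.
174.4%

For Y = 28X^3:
If X → X(1 + 0.4)
Then Y → Y · (1 + 0.4)^3
     = Y · 2.7440

Percentage change = ((1 + 0.4)^3 − 1) × 100% = 174.4%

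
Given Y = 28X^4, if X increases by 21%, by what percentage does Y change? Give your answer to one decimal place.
114.4%

For Y = 28X^4:
If X → X(1 + 0.21)
Then Y → Y · (1 + 0.21)^4
     ≈ Y · 2.1436

Percentage change = ((1 + 0.21)^4 − 1) × 100% ≈ 114.4%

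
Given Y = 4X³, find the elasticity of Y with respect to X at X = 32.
Elasticity = 3

Elasticity = (dY/dX) · (X/Y)

dY/dX = 12·X²
At X = 32: dY/dX = 12288, Y = 131072

Elasticity = 12288 · (32 / 131072) = 3

Interpretation: for a small percentage change in X, the percentage change in Y is approximately 3.00 times as large.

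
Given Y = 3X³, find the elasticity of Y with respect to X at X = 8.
Elasticity = 3

Elasticity = (dY/dX) · (X/Y)

dY/dX = 9·X²
At X = 8: dY/dX = 576, Y = 1536

Elasticity = 576 · (8 / 1536) = 3

Interpretation: for a small percentage change in X, the percentage change in Y is approximately 3.00 times as large.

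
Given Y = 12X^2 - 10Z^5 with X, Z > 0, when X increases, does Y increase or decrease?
Y increases

Taking the partial derivative:
∂Y/∂X = 24X

∂Y/∂X = 24X > 0 (assuming positive values)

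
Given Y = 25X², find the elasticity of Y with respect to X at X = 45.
Elasticity = 2

Elasticity = (dY/dX) · (X/Y)

dY/dX = 50·X
At X = 45: dY/dX = 2250, Y = 50625

Elasticity = 2250 · (45 / 50625) = 2

Interpretation: for a small percentage change in X, the percentage change in Y is approximately 2.00 times as large.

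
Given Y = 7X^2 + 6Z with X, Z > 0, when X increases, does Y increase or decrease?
Y increases

Taking the partial derivative:
∂Y/∂X = 14X

∂Y/∂X = 14X > 0 (assuming positive values)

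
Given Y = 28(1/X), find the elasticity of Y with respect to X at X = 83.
Elasticity = -1

Elasticity = (dY/dX) · (X/Y)

dY/dX = -28/X²
At X = 83: dY/dX = -28/6889, Y = 28/83

Elasticity = (-28/6889) · (83 / (28/83)) = -1

Interpretation: for a small percentage change in X, the percentage change in Y is approximately -1.00 times as large.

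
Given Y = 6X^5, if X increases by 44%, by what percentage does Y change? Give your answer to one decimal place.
519.2%

For Y = 6X^5:
If X → X(1 + 0.44)
Then Y → Y · (1 + 0.44)^5
     ≈ Y · 6.1917

Percentage change = ((1 + 0.44)^5 − 1) × 100% ≈ 519.2%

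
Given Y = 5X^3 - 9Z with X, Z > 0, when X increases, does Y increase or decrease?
Y increases

Taking the partial derivative:
∂Y/∂X = 15X^2

∂Y/∂X = 15X^2 > 0 (assuming positive values)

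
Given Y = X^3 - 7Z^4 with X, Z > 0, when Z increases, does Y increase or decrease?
Y decreases

Taking the partial derivative:
∂Y/∂Z = -28Z^3

∂Y/∂Z = -28Z^3 < 0 (assuming positive values)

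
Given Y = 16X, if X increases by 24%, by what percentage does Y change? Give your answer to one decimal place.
24.0%

For Y = 16X:
If X → X(1 + 0.24)
Then Y → Y · (1 + 0.24)^1
     = Y · 1.2400

Percentage change = ((1 + 0.24)^1 − 1) × 100% = 24.0%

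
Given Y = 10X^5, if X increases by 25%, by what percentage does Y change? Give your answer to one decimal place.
205.2%

For Y = 10X^5:
If X → X(1 + 0.25)
Then Y → Y · (1 + 0.25)^5
     ≈ Y · 3.0518

Percentage change = ((1 + 0.25)^5 − 1) × 100% ≈ 205.2%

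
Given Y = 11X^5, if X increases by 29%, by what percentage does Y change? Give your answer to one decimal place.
257.2%

For Y = 11X^5:
If X → X(1 + 0.29)
Then Y → Y · (1 + 0.29)^5
     ≈ Y · 3.5723

Percentage change = ((1 + 0.29)^5 − 1) × 100% ≈ 257.2%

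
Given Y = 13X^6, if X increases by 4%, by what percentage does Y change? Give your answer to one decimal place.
26.5%

For Y = 13X^6:
If X → X(1 + 0.04)
Then Y → Y · (1 + 0.04)^6
     ≈ Y · 1.2653

Percentage change = ((1 + 0.04)^6 − 1) × 100% ≈ 26.5%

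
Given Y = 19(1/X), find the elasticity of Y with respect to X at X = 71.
Elasticity = -1

Elasticity = (dY/dX) · (X/Y)

dY/dX = -19/X²
At X = 71: dY/dX = -19/5041, Y = 19/71

Elasticity = (-19/5041) · (71 / (19/71)) = -1

Interpretation: for a small percentage change in X, the percentage change in Y is approximately -1.00 times as large.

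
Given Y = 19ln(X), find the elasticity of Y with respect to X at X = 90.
Elasticity = 1/ln(90) ≈ 0.2222

Elasticity = (dY/dX) · (X/Y)

dY/dX = 19/X
At X = 90: dY/dX = 19/90, Y = 19·ln(90)

Elasticity = (19/90) · (90 / (19·ln(90))) = 1/ln(90) ≈ 0.2222

Interpretation: for a small percentage change in X, the percentage change in Y is approximately 0.22 times as large.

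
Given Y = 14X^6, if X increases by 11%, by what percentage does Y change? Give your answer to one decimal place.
87.0%

For Y = 14X^6:
If X → X(1 + 0.11)
Then Y → Y · (1 + 0.11)^6
     ≈ Y · 1.8704

Percentage change = ((1 + 0.11)^6 − 1) × 100% ≈ 87.0%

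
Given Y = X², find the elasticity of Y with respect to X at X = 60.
Elasticity = 2

Elasticity = (dY/dX) · (X/Y)

dY/dX = 2·X
At X = 60: dY/dX = 120, Y = 3600

Elasticity = 120 · (60 / 3600) = 2

Interpretation: for a small percentage change in X, the percentage change in Y is approximately 2.00 times as large.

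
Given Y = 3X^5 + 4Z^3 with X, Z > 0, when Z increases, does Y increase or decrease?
Y increases

Taking the partial derivative:
∂Y/∂Z = 12Z^2

∂Y/∂Z = 12Z^2 > 0 (assuming positive values)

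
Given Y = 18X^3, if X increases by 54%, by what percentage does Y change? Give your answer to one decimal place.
265.2%

For Y = 18X^3:
If X → X(1 + 0.54)
Then Y → Y · (1 + 0.54)^3
     ≈ Y · 3.6523

Percentage change = ((1 + 0.54)^3 − 1) × 100% ≈ 265.2%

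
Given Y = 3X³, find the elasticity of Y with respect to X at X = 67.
Elasticity = 3

Elasticity = (dY/dX) · (X/Y)

dY/dX = 9·X²
At X = 67: dY/dX = 40401, Y = 902289

Elasticity = 40401 · (67 / 902289) = 3

Interpretation: for a small percentage change in X, the percentage change in Y is approximately 3.00 times as large.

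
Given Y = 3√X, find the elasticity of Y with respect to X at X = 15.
Elasticity = 1/2

Elasticity = (dY/dX) · (X/Y)

dY/dX = 3/(2·√X)
At X = 15: dY/dX = √15/10, Y = 3·√15

Elasticity = (√15/10) · (15 / (3·√15)) = 1/2

Interpretation: for a small percentage change in X, the percentage change in Y is approximately 0.50 times as large.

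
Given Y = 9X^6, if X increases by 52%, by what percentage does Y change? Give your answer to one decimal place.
1133.3%

For Y = 9X^6:
If X → X(1 + 0.52)
Then Y → Y · (1 + 0.52)^6
     ≈ Y · 12.3328

Percentage change = ((1 + 0.52)^6 − 1) × 100% ≈ 1133.3%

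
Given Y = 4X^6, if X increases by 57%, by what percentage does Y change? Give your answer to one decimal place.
1397.6%

For Y = 4X^6:
If X → X(1 + 0.57)
Then Y → Y · (1 + 0.57)^6
     ≈ Y · 14.9761

Percentage change = ((1 + 0.57)^6 − 1) × 100% ≈ 1397.6%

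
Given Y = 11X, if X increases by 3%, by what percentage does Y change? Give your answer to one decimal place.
3.0%

For Y = 11X:
If X → X(1 + 0.03)
Then Y → Y · (1 + 0.03)^1
     = Y · 1.0300

Percentage change = ((1 + 0.03)^1 − 1) × 100% = 3.0%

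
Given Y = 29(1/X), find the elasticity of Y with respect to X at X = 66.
Elasticity = -1

Elasticity = (dY/dX) · (X/Y)

dY/dX = -29/X²
At X = 66: dY/dX = -29/4356, Y = 29/66

Elasticity = (-29/4356) · (66 / (29/66)) = -1

Interpretation: for a small percentage change in X, the percentage change in Y is approximately -1.00 times as large.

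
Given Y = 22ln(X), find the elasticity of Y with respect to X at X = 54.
Elasticity = 1/ln(54) ≈ 0.2507

Elasticity = (dY/dX) · (X/Y)

dY/dX = 22/X
At X = 54: dY/dX = 11/27, Y = 22·ln(54)

Elasticity = (11/27) · (54 / (22·ln(54))) = 1/ln(54) ≈ 0.2507

Interpretation: for a small percentage change in X, the percentage change in Y is approximately 0.25 times as large.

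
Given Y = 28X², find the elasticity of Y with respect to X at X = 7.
Elasticity = 2

Elasticity = (dY/dX) · (X/Y)

dY/dX = 56·X
At X = 7: dY/dX = 392, Y = 1372

Elasticity = 392 · (7 / 1372) = 2

Interpretation: for a small percentage change in X, the percentage change in Y is approximately 2.00 times as large.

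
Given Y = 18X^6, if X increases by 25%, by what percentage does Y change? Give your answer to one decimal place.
281.5%

For Y = 18X^6:
If X → X(1 + 0.25)
Then Y → Y · (1 + 0.25)^6
     ≈ Y · 3.8147

Percentage change = ((1 + 0.25)^6 − 1) × 100% ≈ 281.5%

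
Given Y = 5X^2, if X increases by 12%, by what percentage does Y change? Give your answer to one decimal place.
25.4%

For Y = 5X^2:
If X → X(1 + 0.12)
Then Y → Y · (1 + 0.12)^2
     = Y · 1.2544

Percentage change = ((1 + 0.12)^2 − 1) × 100% ≈ 25.4%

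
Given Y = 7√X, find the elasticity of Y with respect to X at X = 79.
Elasticity = 1/2

Elasticity = (dY/dX) · (X/Y)

dY/dX = 7/(2·√X)
At X = 79: dY/dX = 7·√79/158, Y = 7·√79

Elasticity = (7·√79/158) · (79 / (7·√79)) = 1/2

Interpretation: for a small percentage change in X, the percentage change in Y is approximately 0.50 times as large.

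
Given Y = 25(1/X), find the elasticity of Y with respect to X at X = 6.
Elasticity = -1

Elasticity = (dY/dX) · (X/Y)

dY/dX = -25/X²
At X = 6: dY/dX = -25/36, Y = 25/6

Elasticity = (-25/36) · (6 / (25/6)) = -1

Interpretation: for a small percentage change in X, the percentage change in Y is approximately -1.00 times as large.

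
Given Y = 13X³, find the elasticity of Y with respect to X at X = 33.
Elasticity = 3

Elasticity = (dY/dX) · (X/Y)

dY/dX = 39·X²
At X = 33: dY/dX = 42471, Y = 467181

Elasticity = 42471 · (33 / 467181) = 3

Interpretation: for a small percentage change in X, the percentage change in Y is approximately 3.00 times as large.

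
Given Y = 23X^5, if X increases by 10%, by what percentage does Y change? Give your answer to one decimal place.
61.1%

For Y = 23X^5:
If X → X(1 + 0.1)
Then Y → Y · (1 + 0.1)^5
     ≈ Y · 1.6105

Percentage change = ((1 + 0.1)^5 − 1) × 100% ≈ 61.1%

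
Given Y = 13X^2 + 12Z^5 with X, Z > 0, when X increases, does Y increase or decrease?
Y increases

Taking the partial derivative:
∂Y/∂X = 26X

∂Y/∂X = 26X > 0 (assuming positive values)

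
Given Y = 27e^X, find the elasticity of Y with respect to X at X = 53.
Elasticity = 53

Elasticity = (dY/dX) · (X/Y)

dY/dX = 27·e^X
At X = 53: dY/dX = 27·e^53, Y = 27·e^53

Elasticity = (27·e^53) · (53 / (27·e^53)) = 53

Interpretation: for a small percentage change in X, the percentage change in Y is approximately 53.00 times as large.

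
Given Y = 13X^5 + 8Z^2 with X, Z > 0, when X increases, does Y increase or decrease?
Y increases

Taking the partial derivative:
∂Y/∂X = 65X^4

∂Y/∂X = 65X^4 > 0 (assuming positive values)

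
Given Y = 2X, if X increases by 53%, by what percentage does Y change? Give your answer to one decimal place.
53.0%

For Y = 2X:
If X → X(1 + 0.53)
Then Y → Y · (1 + 0.53)^1
     = Y · 1.5300

Percentage change = ((1 + 0.53)^1 − 1) × 100% = 53.0%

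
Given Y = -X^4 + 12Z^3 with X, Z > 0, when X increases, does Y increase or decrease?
Y decreases

Taking the partial derivative:
∂Y/∂X = -4X^3

∂Y/∂X = -4X^3 < 0 (assuming positive values)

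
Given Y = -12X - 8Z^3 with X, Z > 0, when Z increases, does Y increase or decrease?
Y decreases

Taking the partial derivative:
∂Y/∂Z = -24Z^2

∂Y/∂Z = -24Z^2 < 0 (assuming positive values)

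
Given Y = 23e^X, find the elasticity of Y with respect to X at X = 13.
Elasticity = 13

Elasticity = (dY/dX) · (X/Y)

dY/dX = 23·e^X
At X = 13: dY/dX = 23·e^13, Y = 23·e^13

Elasticity = (23·e^13) · (13 / (23·e^13)) = 13

Interpretation: for a small percentage change in X, the percentage change in Y is approximately 13.00 times as large.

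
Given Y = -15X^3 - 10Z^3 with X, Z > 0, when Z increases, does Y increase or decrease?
Y decreases

Taking the partial derivative:
∂Y/∂Z = -30Z^2

∂Y/∂Z = -30Z^2 < 0 (assuming positive values)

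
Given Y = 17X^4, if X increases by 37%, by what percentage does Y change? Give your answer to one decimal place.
252.3%

For Y = 17X^4:
If X → X(1 + 0.37)
Then Y → Y · (1 + 0.37)^4
     ≈ Y · 3.5228

Percentage change = ((1 + 0.37)^4 − 1) × 100% ≈ 252.3%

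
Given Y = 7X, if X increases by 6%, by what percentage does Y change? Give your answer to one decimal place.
6.0%

For Y = 7X:
If X → X(1 + 0.06)
Then Y → Y · (1 + 0.06)^1
     = Y · 1.0600

Percentage change = ((1 + 0.06)^1 − 1) × 100% = 6.0%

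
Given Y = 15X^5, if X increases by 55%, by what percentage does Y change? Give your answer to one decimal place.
794.7%

For Y = 15X^5:
If X → X(1 + 0.55)
Then Y → Y · (1 + 0.55)^5
     ≈ Y · 8.9466

Percentage change = ((1 + 0.55)^5 − 1) × 100% ≈ 794.7%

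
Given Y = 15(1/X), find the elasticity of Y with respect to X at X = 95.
Elasticity = -1

Elasticity = (dY/dX) · (X/Y)

dY/dX = -15/X²
At X = 95: dY/dX = -3/1805, Y = 3/19

Elasticity = (-3/1805) · (95 / (3/19)) = -1

Interpretation: for a small percentage change in X, the percentage change in Y is approximately -1.00 times as large.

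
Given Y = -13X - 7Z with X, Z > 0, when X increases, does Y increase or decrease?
Y decreases

Taking the partial derivative:
∂Y/∂X = -13

∂Y/∂X = -13 < 0 (assuming positive values)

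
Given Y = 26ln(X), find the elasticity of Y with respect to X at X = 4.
Elasticity = 1/ln(4) ≈ 0.7213

Elasticity = (dY/dX) · (X/Y)

dY/dX = 26/X
At X = 4: dY/dX = 13/2, Y = 26·ln(4)

Elasticity = (13/2) · (4 / (26·ln(4))) = 1/ln(4) ≈ 0.7213

Interpretation: for a small percentage change in X, the percentage change in Y is approximately 0.72 times as large.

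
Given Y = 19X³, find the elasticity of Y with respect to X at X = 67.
Elasticity = 3

Elasticity = (dY/dX) · (X/Y)

dY/dX = 57·X²
At X = 67: dY/dX = 255873, Y = 5714497

Elasticity = 255873 · (67 / 5714497) = 3

Interpretation: for a small percentage change in X, the percentage change in Y is approximately 3.00 times as large.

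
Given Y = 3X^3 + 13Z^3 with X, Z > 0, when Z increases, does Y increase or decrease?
Y increases

Taking the partial derivative:
∂Y/∂Z = 39Z^2

∂Y/∂Z = 39Z^2 > 0 (assuming positive values)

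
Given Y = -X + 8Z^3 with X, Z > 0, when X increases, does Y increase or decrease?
Y decreases

Taking the partial derivative:
∂Y/∂X = -1

∂Y/∂X = -1 < 0 (assuming positive values)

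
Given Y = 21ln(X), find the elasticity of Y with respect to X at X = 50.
Elasticity = 1/ln(50) ≈ 0.2556

Elasticity = (dY/dX) · (X/Y)

dY/dX = 21/X
At X = 50: dY/dX = 21/50, Y = 21·ln(50)

Elasticity = (21/50) · (50 / (21·ln(50))) = 1/ln(50) ≈ 0.2556

Interpretation: for a small percentage change in X, the percentage change in Y is approximately 0.26 times as large.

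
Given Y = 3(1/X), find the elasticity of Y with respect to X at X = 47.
Elasticity = -1

Elasticity = (dY/dX) · (X/Y)

dY/dX = -3/X²
At X = 47: dY/dX = -3/2209, Y = 3/47

Elasticity = (-3/2209) · (47 / (3/47)) = -1

Interpretation: for a small percentage change in X, the percentage change in Y is approximately -1.00 times as large.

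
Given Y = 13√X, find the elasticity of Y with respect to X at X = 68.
Elasticity = 1/2

Elasticity = (dY/dX) · (X/Y)

dY/dX = 13/(2·√X)
At X = 68: dY/dX = 13·√17/68, Y = 26·√17

Elasticity = (13·√17/68) · (68 / (26·√17)) = 1/2

Interpretation: for a small percentage change in X, the percentage change in Y is approximately 0.50 times as large.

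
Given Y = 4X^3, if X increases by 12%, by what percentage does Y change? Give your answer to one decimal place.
40.5%

For Y = 4X^3:
If X → X(1 + 0.12)
Then Y → Y · (1 + 0.12)^3
     ≈ Y · 1.4049

Percentage change = ((1 + 0.12)^3 − 1) × 100% ≈ 40.5%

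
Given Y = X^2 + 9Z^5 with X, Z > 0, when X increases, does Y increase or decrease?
Y increases

Taking the partial derivative:
∂Y/∂X = 2X

∂Y/∂X = 2X > 0 (assuming positive values)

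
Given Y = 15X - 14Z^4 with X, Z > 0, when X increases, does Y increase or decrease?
Y increases

Taking the partial derivative:
∂Y/∂X = 15

∂Y/∂X = 15 > 0 (assuming positive values)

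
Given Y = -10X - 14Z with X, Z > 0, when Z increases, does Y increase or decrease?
Y decreases

Taking the partial derivative:
∂Y/∂Z = -14

∂Y/∂Z = -14 < 0 (assuming positive values)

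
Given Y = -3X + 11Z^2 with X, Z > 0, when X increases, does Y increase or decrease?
Y decreases

Taking the partial derivative:
∂Y/∂X = -3

∂Y/∂X = -3 < 0 (assuming positive values)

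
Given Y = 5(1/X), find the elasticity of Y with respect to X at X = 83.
Elasticity = -1

Elasticity = (dY/dX) · (X/Y)

dY/dX = -5/X²
At X = 83: dY/dX = -5/6889, Y = 5/83

Elasticity = (-5/6889) · (83 / (5/83)) = -1

Interpretation: for a small percentage change in X, the percentage change in Y is approximately -1.00 times as large.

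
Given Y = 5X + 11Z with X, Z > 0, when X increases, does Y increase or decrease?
Y increases

Taking the partial derivative:
∂Y/∂X = 5

∂Y/∂X = 5 > 0 (assuming positive values)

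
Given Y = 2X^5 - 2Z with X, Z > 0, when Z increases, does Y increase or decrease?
Y decreases

Taking the partial derivative:
∂Y/∂Z = -2

∂Y/∂Z = -2 < 0 (assuming positive values)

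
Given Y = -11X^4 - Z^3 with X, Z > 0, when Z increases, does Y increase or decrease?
Y decreases

Taking the partial derivative:
∂Y/∂Z = -3Z^2

∂Y/∂Z = -3Z^2 < 0 (assuming positive values)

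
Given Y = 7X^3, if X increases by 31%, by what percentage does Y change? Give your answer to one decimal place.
124.8%

For Y = 7X^3:
If X → X(1 + 0.31)
Then Y → Y · (1 + 0.31)^3
     ≈ Y · 2.2481

Percentage change = ((1 + 0.31)^3 − 1) × 100% ≈ 124.8%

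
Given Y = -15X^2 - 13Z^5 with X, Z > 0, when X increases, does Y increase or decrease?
Y decreases

Taking the partial derivative:
∂Y/∂X = -30X

∂Y/∂X = -30X < 0 (assuming positive values)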